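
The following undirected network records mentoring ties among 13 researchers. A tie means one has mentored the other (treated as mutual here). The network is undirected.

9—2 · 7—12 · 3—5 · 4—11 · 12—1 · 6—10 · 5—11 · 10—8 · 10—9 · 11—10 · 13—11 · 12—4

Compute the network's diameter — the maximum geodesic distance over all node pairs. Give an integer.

6

Eccentricity of each node (its greatest distance to any other): 1:6, 2:6, 3:5, 4:4, 5:4, 6:5, 7:6, 8:5, 9:5, 10:4, 11:3, 12:5, 13:4.
The maximum eccentricity is 6, realized for instance by the pair 1–2 via 1 – 12 – 4 – 11 – 10 – 9 – 2. So the diameter is 6.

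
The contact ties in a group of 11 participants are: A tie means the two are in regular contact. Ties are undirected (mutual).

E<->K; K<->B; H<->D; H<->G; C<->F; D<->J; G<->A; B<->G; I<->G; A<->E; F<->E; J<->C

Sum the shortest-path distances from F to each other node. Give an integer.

Distances from F: A:2, B:3, C:1, D:3, E:1, G:3, H:4, I:4, J:2, K:2.
Sum = 2 + 3 + 1 + 3 + 1 + 3 + 4 + 4 + 2 + 2 = 25.

25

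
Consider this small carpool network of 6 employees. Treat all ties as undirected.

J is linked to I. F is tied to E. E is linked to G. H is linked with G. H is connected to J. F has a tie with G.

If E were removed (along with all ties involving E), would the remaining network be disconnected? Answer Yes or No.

No

Even without E, every remaining node can still reach every other (the residual graph is connected), so E is not a cut vertex.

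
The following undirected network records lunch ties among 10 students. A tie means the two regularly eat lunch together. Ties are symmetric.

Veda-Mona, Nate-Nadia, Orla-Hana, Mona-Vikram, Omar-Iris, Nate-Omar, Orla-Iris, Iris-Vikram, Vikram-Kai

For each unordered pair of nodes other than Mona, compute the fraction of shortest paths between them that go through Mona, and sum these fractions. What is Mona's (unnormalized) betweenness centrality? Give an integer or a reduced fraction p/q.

Pairs whose geodesics pass through Mona — Nadia–Veda: 1; Nate–Veda: 1; Veda–Iris: 1; Veda–Omar: 1; Veda–Kai: 1; Veda–Orla: 1; Veda–Hana: 1; Veda–Vikram: 1.
All other pairs contribute 0.
Summing the contributions gives betweenness(Mona) = 8.

8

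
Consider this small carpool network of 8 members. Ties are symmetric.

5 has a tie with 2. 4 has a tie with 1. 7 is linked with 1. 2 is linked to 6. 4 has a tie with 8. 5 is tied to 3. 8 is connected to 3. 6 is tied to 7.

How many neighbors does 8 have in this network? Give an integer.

8 is directly tied to 3 and 4. That is 2 neighbors, so the degree of 8 is 2.

2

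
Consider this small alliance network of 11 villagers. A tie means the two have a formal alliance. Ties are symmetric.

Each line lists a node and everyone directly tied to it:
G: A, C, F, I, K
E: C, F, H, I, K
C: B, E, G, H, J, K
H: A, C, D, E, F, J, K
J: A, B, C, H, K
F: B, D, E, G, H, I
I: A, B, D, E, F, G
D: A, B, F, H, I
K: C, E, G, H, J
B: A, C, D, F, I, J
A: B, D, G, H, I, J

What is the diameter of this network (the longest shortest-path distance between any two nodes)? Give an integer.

Eccentricity of each node (its greatest distance to any other): A:2, B:2, C:2, D:2, E:2, F:2, G:2, H:2, I:2, J:2, K:2.
The maximum eccentricity is 2, realized for instance by the pair I–J via I – A – J. So the diameter is 2.

2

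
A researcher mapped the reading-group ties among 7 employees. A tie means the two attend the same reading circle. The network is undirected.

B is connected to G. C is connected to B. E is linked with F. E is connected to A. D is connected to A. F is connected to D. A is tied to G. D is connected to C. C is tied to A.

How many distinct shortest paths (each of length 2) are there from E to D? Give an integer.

2

The shortest distance is 2. The length-2 paths are: E–F–D; E–A–D.
That gives 2 distinct shortest paths.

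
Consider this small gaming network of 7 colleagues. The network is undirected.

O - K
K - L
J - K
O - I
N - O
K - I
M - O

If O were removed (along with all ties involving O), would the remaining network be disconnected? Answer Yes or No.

Yes

Removing O leaves {I, J, K, and L} with no path to {N}, so the network splits into 3 components. O is a cut vertex.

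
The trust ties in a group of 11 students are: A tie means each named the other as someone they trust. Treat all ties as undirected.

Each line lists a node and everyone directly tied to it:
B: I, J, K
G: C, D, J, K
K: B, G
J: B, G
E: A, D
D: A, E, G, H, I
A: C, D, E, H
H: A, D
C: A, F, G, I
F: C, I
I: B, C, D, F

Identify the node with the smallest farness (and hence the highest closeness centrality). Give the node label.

Farness (sum of distances to all others) for each node — A:19, B:20, C:16, D:15, E:22, F:22, G:16, H:22, I:16, J:22, K:22.
The smallest farness is 15, for D, so D has the highest closeness.

D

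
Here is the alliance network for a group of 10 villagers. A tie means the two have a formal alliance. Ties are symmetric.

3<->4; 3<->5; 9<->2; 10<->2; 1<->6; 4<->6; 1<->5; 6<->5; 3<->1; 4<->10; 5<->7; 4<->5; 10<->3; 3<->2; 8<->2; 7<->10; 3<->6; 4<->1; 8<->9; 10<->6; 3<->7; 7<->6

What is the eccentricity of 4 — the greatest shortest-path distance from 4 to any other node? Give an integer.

3

Distances from 4: 1:1, 2:2, 3:1, 5:1, 6:1, 7:2, 8:3, 9:3, 10:1.
The largest is 3 (to 9 and 8), so the eccentricity of 4 is 3.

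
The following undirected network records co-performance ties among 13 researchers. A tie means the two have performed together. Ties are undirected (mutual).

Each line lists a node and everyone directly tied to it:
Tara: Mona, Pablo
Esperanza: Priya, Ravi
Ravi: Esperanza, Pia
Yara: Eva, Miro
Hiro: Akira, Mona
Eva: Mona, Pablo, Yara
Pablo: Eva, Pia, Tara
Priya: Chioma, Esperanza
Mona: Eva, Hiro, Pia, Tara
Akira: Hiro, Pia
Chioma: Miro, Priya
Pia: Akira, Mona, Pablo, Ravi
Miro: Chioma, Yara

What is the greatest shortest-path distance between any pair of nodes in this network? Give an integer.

5

Eccentricity of each node (its greatest distance to any other): Akira:5, Chioma:5, Esperanza:4, Eva:4, Hiro:5, Miro:5, Mona:4, Pablo:4, Pia:4, Priya:5, Ravi:4, Tara:5, Yara:4.
The maximum eccentricity is 5, realized for instance by the pair Priya–Tara via Priya – Esperanza – Ravi – Pia – Mona – Tara. So the diameter is 5.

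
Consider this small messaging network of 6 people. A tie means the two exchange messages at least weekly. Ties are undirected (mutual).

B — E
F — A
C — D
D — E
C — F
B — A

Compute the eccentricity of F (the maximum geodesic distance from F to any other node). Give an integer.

3

Distances from F: A:1, B:2, C:1, D:2, E:3.
The largest is 3 (to E), so the eccentricity of F is 3.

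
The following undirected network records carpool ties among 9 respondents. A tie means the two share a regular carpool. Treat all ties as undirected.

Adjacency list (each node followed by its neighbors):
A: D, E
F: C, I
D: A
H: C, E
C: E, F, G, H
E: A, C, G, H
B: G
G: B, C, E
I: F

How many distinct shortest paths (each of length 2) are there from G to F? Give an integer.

1

The shortest distance is 2, and the only length-2 path is G–C–F. So there is exactly 1 shortest path.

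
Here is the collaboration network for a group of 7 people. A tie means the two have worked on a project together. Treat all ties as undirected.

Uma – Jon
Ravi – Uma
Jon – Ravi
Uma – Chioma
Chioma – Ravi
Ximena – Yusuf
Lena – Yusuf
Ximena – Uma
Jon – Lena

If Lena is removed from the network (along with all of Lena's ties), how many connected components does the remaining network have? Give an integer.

1

Lena's neighbors (Jon and Yusuf) remain reachable from one another through other ties, so the rest of the network stays in one piece.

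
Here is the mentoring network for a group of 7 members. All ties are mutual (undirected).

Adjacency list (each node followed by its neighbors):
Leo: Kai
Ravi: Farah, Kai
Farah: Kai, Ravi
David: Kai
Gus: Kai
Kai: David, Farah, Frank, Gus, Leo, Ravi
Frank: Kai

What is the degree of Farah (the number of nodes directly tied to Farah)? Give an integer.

Farah is directly tied to Kai and Ravi. That is 2 neighbors, so the degree of Farah is 2.

2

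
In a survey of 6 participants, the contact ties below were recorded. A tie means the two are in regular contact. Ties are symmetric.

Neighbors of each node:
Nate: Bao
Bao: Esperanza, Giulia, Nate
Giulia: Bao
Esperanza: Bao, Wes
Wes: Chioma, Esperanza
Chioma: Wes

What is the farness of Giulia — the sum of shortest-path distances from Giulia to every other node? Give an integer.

12

Distances from Giulia: Bao:1, Chioma:4, Esperanza:2, Nate:2, Wes:3.
Sum = 1 + 4 + 2 + 2 + 3 = 12.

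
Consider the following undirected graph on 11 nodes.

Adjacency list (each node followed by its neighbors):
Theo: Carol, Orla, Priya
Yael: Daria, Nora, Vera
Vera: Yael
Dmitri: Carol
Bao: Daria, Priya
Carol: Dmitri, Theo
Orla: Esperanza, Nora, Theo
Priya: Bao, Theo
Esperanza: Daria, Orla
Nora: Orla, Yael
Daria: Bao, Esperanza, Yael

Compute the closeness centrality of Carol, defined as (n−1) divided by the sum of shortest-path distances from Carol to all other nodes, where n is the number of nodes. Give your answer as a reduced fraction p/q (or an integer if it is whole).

Distances from Carol: Bao:3, Daria:4, Dmitri:1, Esperanza:3, Nora:3, Orla:2, Priya:2, Theo:1, Vera:5, Yael:4. Sum = 28.
n = 11, so closeness = 10/28 = 5/14.

5/14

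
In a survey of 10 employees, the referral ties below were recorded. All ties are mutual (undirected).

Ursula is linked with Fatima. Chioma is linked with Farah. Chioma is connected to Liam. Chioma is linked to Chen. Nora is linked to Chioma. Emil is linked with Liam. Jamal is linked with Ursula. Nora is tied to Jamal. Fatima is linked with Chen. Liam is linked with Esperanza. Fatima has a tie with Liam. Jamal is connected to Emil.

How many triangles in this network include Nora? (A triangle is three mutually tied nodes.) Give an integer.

0

Nora's neighbors are Chioma and Jamal, but none of them are tied to each other, so no triangle contains Nora.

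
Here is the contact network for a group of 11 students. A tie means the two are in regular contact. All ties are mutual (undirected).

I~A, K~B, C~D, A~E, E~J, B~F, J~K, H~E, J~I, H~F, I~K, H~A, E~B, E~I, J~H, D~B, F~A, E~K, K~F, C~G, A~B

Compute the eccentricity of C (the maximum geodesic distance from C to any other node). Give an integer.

Distances from C: A:3, B:2, D:1, E:3, F:3, G:1, H:4, I:4, J:4, K:3.
The largest is 4 (to H, J, and I), so the eccentricity of C is 4.

4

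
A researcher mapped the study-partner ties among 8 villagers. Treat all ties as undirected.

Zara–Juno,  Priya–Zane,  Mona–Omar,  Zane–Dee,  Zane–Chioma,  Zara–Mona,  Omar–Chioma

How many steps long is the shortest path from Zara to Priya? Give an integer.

One shortest route is Zara – Mona – Omar – Chioma – Zane – Priya, which uses 5 edges, and at distance 4 from Zara we only reach {Zane}, which does not include Priya. So d(Zara,Priya) = 5.

5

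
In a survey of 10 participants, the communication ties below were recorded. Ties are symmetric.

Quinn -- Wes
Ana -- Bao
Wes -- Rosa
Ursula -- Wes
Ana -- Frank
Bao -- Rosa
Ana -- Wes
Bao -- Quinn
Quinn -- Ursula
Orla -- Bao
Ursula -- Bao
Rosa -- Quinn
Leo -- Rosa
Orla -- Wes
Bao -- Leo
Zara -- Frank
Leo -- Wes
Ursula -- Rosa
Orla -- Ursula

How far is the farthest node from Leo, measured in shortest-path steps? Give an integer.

4

Distances from Leo: Ana:2, Bao:1, Frank:3, Orla:2, Quinn:2, Rosa:1, Ursula:2, Wes:1, Zara:4.
The largest is 4 (to Zara), so the eccentricity of Leo is 4.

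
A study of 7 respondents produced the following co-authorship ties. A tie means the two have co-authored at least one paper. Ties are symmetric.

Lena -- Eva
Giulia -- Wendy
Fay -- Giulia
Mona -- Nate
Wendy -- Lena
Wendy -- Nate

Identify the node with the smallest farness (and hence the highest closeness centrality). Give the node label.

Farness (sum of distances to all others) for each node — Eva:17, Fay:17, Giulia:12, Lena:12, Mona:17, Nate:12, Wendy:9.
The smallest farness is 9, for Wendy, so Wendy has the highest closeness.

Wendy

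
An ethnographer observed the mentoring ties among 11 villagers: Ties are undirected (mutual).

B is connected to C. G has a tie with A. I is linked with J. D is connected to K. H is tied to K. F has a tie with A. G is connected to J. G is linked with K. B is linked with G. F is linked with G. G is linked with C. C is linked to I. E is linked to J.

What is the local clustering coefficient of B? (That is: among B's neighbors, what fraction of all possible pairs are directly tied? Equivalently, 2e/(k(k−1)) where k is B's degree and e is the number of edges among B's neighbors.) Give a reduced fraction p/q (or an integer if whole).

1

B's neighbors: C and G (k = 2).
Possible neighbor pairs: C(2,2) = 1. Edges among them: C–G → e = 1.
Clustering(B) = 1/1.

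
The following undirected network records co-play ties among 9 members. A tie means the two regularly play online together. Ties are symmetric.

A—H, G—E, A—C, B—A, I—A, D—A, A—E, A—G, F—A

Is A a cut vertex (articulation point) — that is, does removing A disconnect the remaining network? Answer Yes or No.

Removing A leaves {C} with no path to {I}, so the network splits into 7 components. A is a cut vertex.

Yes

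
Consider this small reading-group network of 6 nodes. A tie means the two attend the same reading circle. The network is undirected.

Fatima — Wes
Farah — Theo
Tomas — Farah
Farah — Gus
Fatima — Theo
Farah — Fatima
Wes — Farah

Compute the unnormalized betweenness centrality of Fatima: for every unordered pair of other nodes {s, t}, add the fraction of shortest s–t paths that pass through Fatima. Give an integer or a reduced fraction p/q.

1/2

Pairs whose geodesics pass through Fatima — Theo–Wes: 1/2.
All other pairs contribute 0.
Summing the contributions gives betweenness(Fatima) = 1/2.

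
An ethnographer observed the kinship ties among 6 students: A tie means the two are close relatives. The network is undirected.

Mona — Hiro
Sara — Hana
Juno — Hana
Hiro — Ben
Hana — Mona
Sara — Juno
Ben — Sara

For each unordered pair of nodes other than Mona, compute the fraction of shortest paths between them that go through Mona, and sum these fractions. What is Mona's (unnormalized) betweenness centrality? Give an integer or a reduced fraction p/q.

3/2

Pairs whose geodesics pass through Mona — Hiro–Hana: 1; Hiro–Juno: 1/2.
All other pairs contribute 0.
Summing the contributions gives betweenness(Mona) = 3/2.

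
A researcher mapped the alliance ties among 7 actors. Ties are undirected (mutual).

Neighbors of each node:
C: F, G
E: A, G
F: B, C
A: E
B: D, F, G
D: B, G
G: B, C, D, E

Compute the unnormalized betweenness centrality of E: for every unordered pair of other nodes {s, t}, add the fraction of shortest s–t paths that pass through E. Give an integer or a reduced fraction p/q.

5

Pairs whose geodesics pass through E — B–A: 1; D–A: 1; F–A: 2/2; C–A: 1; G–A: 1.
All other pairs contribute 0.
Summing the contributions gives betweenness(E) = 5.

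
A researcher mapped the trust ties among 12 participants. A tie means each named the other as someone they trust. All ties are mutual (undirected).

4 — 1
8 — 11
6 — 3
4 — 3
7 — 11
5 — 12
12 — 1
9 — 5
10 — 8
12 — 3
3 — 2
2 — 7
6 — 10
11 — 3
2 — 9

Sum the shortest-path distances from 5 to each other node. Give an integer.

Distances from 5: 1:2, 2:2, 3:2, 4:3, 6:3, 7:3, 8:4, 9:1, 10:4, 11:3, 12:1.
Sum = 2 + 2 + 2 + 3 + 3 + 3 + 4 + 1 + 4 + 3 + 1 = 28.

28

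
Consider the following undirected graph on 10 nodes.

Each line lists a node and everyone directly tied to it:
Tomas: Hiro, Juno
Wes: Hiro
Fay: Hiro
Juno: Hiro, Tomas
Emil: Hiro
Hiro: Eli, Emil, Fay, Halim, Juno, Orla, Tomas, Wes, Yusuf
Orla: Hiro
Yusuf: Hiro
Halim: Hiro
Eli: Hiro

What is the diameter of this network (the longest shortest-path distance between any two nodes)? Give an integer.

Eccentricity of each node (its greatest distance to any other): Eli:2, Emil:2, Fay:2, Halim:2, Hiro:1, Juno:2, Orla:2, Tomas:2, Wes:2, Yusuf:2.
The maximum eccentricity is 2, realized for instance by the pair Emil–Tomas via Emil – Hiro – Tomas. So the diameter is 2.

2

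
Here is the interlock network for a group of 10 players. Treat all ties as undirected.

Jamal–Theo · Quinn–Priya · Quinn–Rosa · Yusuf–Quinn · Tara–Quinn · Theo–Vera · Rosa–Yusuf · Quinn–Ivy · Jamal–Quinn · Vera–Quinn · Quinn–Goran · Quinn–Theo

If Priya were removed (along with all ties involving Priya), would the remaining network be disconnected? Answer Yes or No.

No

Even without Priya, every remaining node can still reach every other (the residual graph is connected), so Priya is not a cut vertex.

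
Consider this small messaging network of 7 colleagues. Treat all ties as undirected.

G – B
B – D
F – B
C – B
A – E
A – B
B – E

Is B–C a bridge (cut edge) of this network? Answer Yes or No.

Without the B–C edge there is no alternate route between B and C, so the network disconnects. It is a bridge.

Yes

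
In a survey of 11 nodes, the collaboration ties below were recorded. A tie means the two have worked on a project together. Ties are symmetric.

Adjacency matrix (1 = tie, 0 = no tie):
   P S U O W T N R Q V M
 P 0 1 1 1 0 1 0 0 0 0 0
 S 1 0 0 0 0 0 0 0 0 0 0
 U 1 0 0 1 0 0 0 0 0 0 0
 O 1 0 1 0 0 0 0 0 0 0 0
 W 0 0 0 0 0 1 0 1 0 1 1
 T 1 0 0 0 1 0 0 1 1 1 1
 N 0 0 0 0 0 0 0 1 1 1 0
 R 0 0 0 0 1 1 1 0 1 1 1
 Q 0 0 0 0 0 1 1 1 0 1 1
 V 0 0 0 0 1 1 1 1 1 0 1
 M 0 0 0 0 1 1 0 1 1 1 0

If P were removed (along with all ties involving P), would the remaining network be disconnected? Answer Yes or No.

Yes

Removing P leaves {S} with no path to {O and U}, so the network splits into 3 components. P is a cut vertex.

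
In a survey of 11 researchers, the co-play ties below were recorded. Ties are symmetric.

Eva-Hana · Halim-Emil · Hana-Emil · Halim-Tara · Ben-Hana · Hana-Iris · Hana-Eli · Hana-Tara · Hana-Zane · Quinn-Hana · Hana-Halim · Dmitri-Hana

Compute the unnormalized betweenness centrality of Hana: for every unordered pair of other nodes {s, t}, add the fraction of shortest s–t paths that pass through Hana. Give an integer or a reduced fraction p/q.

Pairs whose geodesics pass through Hana — Dmitri–Zane: 1; Dmitri–Quinn: 1; Dmitri–Iris: 1; Dmitri–Halim: 1; Dmitri–Eli: 1; Dmitri–Tara: 1; Dmitri–Emil: 1; Dmitri–Eva: 1; Dmitri–Ben: 1; Zane–Quinn: 1; Zane–Iris: 1; Zane–Halim: 1; Zane–Eli: 1; Zane–Tara: 1 … (+29 more pairs).
All other pairs contribute 0.
Summing the contributions gives betweenness(Hana) = 85/2.

85/2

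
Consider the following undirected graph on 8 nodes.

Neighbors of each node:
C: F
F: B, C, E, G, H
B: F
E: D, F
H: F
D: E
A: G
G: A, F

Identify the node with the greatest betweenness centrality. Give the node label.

F

Unnormalized betweenness of each node: A:0, B:0, C:0, D:0, E:6, F:19, G:6, H:0.
F has the largest value, 19, making it the main broker — the node through which the most shortest paths run.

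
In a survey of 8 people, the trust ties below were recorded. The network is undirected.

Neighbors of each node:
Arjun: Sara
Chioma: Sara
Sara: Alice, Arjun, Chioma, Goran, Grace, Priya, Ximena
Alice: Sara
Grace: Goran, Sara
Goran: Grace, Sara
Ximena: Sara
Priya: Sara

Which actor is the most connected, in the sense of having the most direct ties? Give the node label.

Degrees — Alice:1, Arjun:1, Chioma:1, Goran:2, Grace:2, Priya:1, Sara:7, Ximena:1.
The maximum is 7, attained only by Sara.

Sara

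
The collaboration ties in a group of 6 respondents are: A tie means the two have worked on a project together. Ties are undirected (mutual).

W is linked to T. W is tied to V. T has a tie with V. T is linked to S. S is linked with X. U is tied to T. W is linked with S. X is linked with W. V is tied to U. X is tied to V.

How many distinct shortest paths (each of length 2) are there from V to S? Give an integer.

The shortest distance is 2. The length-2 paths are: V–X–S; V–T–S; V–W–S.
That gives 3 distinct shortest paths.

3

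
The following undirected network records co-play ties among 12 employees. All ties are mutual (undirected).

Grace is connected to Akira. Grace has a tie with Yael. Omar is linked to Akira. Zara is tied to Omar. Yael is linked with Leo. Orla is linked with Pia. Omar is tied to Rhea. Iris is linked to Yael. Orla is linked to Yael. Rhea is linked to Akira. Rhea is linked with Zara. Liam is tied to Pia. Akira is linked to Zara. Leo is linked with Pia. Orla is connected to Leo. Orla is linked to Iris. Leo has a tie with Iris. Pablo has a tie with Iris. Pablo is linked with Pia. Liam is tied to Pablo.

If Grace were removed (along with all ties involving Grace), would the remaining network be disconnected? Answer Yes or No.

Yes

Removing Grace leaves {Iris, Leo, Liam, Orla, Pablo, Pia, and Yael} with no path to {Akira, Omar, Rhea, and Zara}, so the network splits into 2 components. Grace is a cut vertex.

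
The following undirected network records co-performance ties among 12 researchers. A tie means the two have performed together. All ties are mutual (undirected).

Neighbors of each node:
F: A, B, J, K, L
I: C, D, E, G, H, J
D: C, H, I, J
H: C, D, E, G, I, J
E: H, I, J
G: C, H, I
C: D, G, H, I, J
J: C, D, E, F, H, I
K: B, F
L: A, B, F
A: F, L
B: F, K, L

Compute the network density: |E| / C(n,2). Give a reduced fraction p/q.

There are 24 edges and 12 nodes, so the maximum possible is C(12,2) = 66.
Density = 24/66 = 4/11.

4/11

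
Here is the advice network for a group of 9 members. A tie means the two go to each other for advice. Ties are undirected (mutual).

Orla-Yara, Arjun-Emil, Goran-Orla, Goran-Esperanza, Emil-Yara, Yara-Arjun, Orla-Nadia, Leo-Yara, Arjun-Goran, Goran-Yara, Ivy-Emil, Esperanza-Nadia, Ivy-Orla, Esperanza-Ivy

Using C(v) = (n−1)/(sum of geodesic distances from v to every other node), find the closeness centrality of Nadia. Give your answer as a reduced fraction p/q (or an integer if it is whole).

Distances from Nadia: Arjun:3, Emil:3, Esperanza:1, Goran:2, Ivy:2, Leo:3, Orla:1, Yara:2. Sum = 17.
n = 9, so closeness = 8/17.

8/17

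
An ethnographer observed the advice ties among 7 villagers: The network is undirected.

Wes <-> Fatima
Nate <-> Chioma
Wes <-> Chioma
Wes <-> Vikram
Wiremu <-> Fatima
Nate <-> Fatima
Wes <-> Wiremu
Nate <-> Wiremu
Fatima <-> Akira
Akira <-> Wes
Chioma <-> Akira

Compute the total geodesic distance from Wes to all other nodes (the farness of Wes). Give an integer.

Distances from Wes: Akira:1, Chioma:1, Fatima:1, Nate:2, Vikram:1, Wiremu:1.
Sum = 1 + 1 + 1 + 2 + 1 + 1 = 7.

7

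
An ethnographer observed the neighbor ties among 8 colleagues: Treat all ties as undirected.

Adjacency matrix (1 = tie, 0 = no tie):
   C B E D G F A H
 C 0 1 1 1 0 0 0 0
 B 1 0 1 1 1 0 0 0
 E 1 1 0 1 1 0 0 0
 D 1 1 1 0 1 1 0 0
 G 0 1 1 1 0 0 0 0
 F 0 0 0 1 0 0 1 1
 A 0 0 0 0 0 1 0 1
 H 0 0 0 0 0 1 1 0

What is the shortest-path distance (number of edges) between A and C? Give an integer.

One shortest route is A – F – D – C, which uses 3 edges, and at distance 2 from A we only reach {D}, which does not include C. So d(A,C) = 3.

3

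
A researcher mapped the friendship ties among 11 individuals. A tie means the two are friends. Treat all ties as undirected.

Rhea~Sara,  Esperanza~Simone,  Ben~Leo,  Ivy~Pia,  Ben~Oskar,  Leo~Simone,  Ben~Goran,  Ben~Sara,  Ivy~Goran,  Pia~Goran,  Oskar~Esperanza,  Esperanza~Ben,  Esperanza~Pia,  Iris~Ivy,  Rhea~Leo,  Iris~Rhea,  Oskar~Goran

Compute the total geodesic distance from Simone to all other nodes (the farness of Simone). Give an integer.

Distances from Simone: Ben:2, Esperanza:1, Goran:3, Iris:3, Ivy:3, Leo:1, Oskar:2, Pia:2, Rhea:2, Sara:3.
Sum = 2 + 1 + 3 + 3 + 3 + 1 + 2 + 2 + 2 + 3 = 22.

22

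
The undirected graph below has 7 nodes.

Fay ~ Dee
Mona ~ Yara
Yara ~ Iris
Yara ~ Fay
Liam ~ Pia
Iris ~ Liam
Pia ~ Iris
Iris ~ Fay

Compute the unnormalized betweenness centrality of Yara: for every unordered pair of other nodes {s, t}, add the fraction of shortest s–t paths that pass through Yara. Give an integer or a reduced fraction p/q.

Pairs whose geodesics pass through Yara — Fay–Mona: 1; Iris–Mona: 1; Pia–Mona: 1; Dee–Mona: 1; Mona–Liam: 1.
All other pairs contribute 0.
Summing the contributions gives betweenness(Yara) = 5.

5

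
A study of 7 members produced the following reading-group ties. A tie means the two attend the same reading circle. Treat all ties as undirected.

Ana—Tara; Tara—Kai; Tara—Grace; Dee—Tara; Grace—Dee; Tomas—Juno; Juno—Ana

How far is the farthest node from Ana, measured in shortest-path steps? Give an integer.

Distances from Ana: Dee:2, Grace:2, Juno:1, Kai:2, Tara:1, Tomas:2.
The largest is 2 (to Kai, Grace, Dee, and Tomas), so the eccentricity of Ana is 2.

2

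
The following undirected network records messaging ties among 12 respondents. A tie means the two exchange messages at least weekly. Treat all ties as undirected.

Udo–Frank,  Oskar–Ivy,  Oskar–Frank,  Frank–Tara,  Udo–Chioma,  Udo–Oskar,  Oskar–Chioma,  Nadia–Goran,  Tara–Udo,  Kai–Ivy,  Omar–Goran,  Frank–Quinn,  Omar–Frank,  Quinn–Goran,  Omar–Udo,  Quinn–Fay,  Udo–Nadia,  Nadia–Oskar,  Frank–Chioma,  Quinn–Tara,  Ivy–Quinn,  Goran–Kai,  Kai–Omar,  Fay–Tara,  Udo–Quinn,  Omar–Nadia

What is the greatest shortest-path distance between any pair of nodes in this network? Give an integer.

3

Eccentricity of each node (its greatest distance to any other): Chioma:3, Fay:3, Frank:2, Goran:3, Ivy:2, Kai:3, Nadia:3, Omar:3, Oskar:3, Quinn:2, Tara:3, Udo:2.
The maximum eccentricity is 3, realized for instance by the pair Fay–Oskar via Fay – Quinn – Udo – Oskar. So the diameter is 3.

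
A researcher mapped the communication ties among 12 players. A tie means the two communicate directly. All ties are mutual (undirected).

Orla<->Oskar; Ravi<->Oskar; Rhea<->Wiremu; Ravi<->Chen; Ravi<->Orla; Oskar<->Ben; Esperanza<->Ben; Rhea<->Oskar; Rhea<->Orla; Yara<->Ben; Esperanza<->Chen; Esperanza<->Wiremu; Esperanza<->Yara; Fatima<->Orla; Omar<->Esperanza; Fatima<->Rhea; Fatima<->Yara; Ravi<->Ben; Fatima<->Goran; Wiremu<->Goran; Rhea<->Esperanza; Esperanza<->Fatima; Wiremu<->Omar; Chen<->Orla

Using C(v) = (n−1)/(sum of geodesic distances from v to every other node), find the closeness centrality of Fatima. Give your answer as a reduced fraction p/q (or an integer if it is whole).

11/17

Distances from Fatima: Ben:2, Chen:2, Esperanza:1, Goran:1, Omar:2, Orla:1, Oskar:2, Ravi:2, Rhea:1, Wiremu:2, Yara:1. Sum = 17.
n = 12, so closeness = 11/17.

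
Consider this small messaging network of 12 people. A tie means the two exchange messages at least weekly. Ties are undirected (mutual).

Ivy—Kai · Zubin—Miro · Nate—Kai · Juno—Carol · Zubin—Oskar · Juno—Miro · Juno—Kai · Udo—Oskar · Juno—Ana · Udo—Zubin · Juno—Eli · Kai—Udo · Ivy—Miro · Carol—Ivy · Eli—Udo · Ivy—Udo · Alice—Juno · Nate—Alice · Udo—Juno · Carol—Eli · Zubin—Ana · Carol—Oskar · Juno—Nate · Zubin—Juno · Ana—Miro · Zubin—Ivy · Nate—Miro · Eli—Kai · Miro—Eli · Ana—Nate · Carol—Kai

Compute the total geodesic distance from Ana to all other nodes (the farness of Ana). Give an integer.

18

Distances from Ana: Alice:2, Carol:2, Eli:2, Ivy:2, Juno:1, Kai:2, Miro:1, Nate:1, Oskar:2, Udo:2, Zubin:1.
Sum = 2 + 2 + 2 + 2 + 1 + 2 + 1 + 1 + 2 + 2 + 1 = 18.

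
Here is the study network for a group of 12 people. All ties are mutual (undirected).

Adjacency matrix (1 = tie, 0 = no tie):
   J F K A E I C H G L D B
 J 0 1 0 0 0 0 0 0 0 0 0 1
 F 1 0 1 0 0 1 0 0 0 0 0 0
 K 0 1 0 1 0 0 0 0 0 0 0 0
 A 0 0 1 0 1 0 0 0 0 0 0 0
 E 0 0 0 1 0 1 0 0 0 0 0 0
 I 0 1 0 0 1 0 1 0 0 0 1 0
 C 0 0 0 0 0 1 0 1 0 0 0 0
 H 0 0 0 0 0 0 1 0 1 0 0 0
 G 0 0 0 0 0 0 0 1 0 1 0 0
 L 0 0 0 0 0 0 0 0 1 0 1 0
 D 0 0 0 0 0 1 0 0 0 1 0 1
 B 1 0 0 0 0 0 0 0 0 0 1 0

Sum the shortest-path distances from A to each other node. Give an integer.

32

Distances from A: B:4, C:3, D:3, E:1, F:2, G:5, H:4, I:2, J:3, K:1, L:4.
Sum = 4 + 3 + 3 + 1 + 2 + 5 + 4 + 2 + 3 + 1 + 4 = 32.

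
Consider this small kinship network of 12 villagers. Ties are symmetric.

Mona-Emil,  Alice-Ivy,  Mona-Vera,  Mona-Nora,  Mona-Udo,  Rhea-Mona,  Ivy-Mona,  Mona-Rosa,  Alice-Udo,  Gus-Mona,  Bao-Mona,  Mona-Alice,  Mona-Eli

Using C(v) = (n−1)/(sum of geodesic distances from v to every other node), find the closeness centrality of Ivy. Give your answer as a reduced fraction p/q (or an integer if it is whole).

Distances from Ivy: Alice:1, Bao:2, Eli:2, Emil:2, Gus:2, Mona:1, Nora:2, Rhea:2, Rosa:2, Udo:2, Vera:2. Sum = 20.
n = 12, so closeness = 11/20.

11/20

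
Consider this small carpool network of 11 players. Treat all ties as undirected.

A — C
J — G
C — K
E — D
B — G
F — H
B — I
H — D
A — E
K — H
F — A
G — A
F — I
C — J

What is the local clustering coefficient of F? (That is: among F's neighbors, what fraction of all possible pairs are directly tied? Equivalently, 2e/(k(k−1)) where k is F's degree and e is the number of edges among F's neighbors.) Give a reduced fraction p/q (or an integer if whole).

F's neighbors: A, H, and I (k = 3).
Possible neighbor pairs: C(3,2) = 3. Edges among them: none → e = 0.
Clustering(F) = 0/3 = 0.

0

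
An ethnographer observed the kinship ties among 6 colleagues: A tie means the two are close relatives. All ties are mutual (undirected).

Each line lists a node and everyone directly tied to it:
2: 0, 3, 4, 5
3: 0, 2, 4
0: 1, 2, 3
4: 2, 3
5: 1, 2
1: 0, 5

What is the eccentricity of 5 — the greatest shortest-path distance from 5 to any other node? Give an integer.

2

Distances from 5: 0:2, 1:1, 2:1, 3:2, 4:2.
The largest is 2 (to 0, 4, and 3), so the eccentricity of 5 is 2.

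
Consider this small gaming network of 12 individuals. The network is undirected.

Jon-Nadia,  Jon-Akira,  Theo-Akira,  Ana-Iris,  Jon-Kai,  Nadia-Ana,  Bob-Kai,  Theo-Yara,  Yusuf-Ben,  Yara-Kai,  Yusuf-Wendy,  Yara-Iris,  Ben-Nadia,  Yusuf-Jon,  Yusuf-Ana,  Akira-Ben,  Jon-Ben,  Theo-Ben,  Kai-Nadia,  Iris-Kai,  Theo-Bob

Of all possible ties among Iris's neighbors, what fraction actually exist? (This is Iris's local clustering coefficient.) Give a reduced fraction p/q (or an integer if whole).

Iris's neighbors: Ana, Kai, and Yara (k = 3).
Possible neighbor pairs: C(3,2) = 3. Edges among them: Kai–Yara → e = 1.
Clustering(Iris) = 1/3.

1/3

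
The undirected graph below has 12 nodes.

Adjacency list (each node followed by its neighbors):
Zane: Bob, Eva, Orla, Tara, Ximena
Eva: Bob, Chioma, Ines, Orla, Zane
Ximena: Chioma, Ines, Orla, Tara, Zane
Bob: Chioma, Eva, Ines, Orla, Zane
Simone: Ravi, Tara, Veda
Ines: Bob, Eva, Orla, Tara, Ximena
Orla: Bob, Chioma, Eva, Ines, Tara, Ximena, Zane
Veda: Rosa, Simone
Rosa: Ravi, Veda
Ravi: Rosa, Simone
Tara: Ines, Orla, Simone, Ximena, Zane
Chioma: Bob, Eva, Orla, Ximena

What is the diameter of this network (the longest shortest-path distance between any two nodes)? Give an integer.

5

Eccentricity of each node (its greatest distance to any other): Bob:5, Chioma:5, Eva:5, Ines:4, Orla:4, Ravi:4, Rosa:5, Simone:3, Tara:3, Veda:4, Ximena:4, Zane:4.
The maximum eccentricity is 5, realized for instance by the pair Chioma–Rosa via Chioma – Orla – Tara – Simone – Veda – Rosa. So the diameter is 5.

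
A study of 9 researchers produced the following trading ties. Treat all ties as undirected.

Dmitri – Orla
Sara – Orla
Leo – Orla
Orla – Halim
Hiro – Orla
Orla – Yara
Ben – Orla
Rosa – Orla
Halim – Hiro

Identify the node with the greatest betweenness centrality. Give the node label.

Orla

Unnormalized betweenness of each node: Ben:0, Dmitri:0, Halim:0, Hiro:0, Leo:0, Orla:27, Rosa:0, Sara:0, Yara:0.
Orla has the largest value, 27, making it the main broker — the node through which the most shortest paths run.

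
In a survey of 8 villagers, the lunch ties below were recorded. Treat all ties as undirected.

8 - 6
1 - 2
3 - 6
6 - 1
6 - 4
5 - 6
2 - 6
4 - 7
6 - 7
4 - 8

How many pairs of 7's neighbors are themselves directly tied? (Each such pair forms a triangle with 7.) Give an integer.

1

7's neighbors: 4 and 6.
Neighbor pairs that are themselves tied: 7–4–6. Each forms one triangle with 7, for 1 in total.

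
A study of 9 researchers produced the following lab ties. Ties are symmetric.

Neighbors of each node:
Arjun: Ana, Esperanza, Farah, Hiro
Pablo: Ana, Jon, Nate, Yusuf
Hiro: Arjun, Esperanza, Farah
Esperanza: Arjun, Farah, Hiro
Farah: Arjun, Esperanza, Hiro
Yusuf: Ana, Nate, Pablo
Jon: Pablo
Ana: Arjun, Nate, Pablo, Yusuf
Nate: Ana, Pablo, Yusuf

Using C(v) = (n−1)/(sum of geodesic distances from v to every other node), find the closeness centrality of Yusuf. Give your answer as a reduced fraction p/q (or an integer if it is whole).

Distances from Yusuf: Ana:1, Arjun:2, Esperanza:3, Farah:3, Hiro:3, Jon:2, Nate:1, Pablo:1. Sum = 16.
n = 9, so closeness = 8/16 = 1/2.

1/2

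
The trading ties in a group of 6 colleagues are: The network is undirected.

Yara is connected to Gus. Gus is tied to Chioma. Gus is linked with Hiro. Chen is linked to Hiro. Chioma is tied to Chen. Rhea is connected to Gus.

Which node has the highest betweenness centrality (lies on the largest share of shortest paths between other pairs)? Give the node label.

Gus

Unnormalized betweenness of each node: Chen:1/2, Chioma:3/2, Gus:15/2, Hiro:3/2, Rhea:0, Yara:0.
Gus has the largest value, 15/2, making it the main broker — the node through which the most shortest paths run.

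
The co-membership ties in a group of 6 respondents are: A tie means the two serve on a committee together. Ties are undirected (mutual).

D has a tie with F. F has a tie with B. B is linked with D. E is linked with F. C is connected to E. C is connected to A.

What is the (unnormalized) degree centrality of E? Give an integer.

2

E is directly tied to C and F. That is 2 neighbors, so the degree of E is 2.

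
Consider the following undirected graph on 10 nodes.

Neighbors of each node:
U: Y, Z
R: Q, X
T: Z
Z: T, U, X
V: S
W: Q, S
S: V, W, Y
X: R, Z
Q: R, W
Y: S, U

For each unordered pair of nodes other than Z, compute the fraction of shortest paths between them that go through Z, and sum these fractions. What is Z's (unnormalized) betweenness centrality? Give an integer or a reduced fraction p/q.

13

Pairs whose geodesics pass through Z — Y–X: 1; Y–T: 1; Y–R: 1/2; Q–T: 1; Q–U: 1/2; S–X: 1/2; S–T: 1; X–T: 1; X–V: 1/2; X–U: 1; T–W: 2/2; T–R: 1; T–V: 1; T–U: 1 … (+1 more pairs).
All other pairs contribute 0.
Summing the contributions gives betweenness(Z) = 13.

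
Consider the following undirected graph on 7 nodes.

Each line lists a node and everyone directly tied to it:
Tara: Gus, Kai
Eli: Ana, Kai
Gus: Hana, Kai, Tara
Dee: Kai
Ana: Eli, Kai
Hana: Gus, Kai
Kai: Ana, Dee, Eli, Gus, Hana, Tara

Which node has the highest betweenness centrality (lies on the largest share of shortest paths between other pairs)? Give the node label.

Kai

Unnormalized betweenness of each node: Ana:0, Dee:0, Eli:0, Gus:1/2, Hana:0, Kai:23/2, Tara:0.
Kai has the largest value, 23/2, making it the main broker — the node through which the most shortest paths run.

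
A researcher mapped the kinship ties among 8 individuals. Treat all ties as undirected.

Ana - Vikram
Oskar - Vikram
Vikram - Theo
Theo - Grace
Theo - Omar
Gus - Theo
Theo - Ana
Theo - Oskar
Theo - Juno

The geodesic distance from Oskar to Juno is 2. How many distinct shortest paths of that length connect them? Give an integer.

The shortest distance is 2, and the only length-2 path is Oskar–Theo–Juno. So there is exactly 1 shortest path.

1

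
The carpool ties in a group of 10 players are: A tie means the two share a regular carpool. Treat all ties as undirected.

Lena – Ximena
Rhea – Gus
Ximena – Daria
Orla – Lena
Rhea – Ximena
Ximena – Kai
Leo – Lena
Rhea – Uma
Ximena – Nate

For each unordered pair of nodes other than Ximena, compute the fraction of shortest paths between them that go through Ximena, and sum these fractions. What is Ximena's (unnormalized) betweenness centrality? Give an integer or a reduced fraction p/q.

Pairs whose geodesics pass through Ximena — Rhea–Leo: 1; Rhea–Orla: 1; Rhea–Kai: 1; Rhea–Lena: 1; Rhea–Nate: 1; Rhea–Daria: 1; Gus–Leo: 1; Gus–Orla: 1; Gus–Kai: 1; Gus–Lena: 1; Gus–Nate: 1; Gus–Daria: 1; Uma–Leo: 1; Uma–Orla: 1 … (+16 more pairs).
All other pairs contribute 0.
Summing the contributions gives betweenness(Ximena) = 30.

30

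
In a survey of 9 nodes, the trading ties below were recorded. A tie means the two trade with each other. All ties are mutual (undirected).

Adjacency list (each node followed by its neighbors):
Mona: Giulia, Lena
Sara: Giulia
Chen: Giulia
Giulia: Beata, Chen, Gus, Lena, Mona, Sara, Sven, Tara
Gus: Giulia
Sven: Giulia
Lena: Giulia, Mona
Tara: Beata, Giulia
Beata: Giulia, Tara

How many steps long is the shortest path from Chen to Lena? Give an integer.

2

One shortest route is Chen – Giulia – Lena, which uses 2 edges, and Chen and Lena are not directly tied, so nothing shorter exists. So d(Chen,Lena) = 2.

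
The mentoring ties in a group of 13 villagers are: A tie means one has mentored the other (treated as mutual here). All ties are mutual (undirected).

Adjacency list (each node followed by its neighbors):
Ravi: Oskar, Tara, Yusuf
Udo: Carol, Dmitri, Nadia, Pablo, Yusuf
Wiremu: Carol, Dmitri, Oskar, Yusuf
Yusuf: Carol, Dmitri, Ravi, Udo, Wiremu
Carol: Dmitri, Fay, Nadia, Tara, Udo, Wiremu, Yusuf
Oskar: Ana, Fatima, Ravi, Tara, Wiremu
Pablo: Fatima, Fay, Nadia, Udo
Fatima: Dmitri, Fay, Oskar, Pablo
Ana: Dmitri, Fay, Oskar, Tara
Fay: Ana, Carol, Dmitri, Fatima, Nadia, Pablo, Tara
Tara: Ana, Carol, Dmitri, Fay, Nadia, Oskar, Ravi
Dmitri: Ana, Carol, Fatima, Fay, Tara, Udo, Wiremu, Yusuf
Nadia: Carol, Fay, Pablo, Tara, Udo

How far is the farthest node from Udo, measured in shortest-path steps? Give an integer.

Distances from Udo: Ana:2, Carol:1, Dmitri:1, Fatima:2, Fay:2, Nadia:1, Oskar:3, Pablo:1, Ravi:2, Tara:2, Wiremu:2, Yusuf:1.
The largest is 3 (to Oskar), so the eccentricity of Udo is 3.

3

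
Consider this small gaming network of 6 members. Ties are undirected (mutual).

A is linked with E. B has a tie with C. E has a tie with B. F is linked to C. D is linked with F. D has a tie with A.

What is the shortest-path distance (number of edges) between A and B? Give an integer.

2

One shortest route is A – E – B, which uses 2 edges, and A and B are not directly tied, so nothing shorter exists. So d(A,B) = 2.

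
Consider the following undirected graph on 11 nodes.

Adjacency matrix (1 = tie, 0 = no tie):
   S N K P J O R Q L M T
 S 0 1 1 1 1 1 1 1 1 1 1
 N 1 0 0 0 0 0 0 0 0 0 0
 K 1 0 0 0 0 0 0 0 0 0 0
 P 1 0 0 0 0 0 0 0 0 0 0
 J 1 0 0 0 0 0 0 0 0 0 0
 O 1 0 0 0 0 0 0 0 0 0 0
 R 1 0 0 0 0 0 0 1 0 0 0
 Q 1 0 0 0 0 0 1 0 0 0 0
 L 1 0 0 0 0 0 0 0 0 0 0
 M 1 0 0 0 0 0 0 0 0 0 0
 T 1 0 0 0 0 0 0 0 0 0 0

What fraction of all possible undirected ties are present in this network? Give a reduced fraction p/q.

There are 11 edges and 11 nodes, so the maximum possible is C(11,2) = 55.
Density = 11/55 = 1/5.

1/5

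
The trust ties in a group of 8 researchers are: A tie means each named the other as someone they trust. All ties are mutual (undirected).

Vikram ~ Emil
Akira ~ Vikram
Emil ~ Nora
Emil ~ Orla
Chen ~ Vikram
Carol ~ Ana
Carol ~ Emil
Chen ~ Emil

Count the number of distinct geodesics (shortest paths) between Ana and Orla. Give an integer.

1

The shortest distance is 3, and the only length-3 path is Ana–Carol–Emil–Orla. So there is exactly 1 shortest path.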